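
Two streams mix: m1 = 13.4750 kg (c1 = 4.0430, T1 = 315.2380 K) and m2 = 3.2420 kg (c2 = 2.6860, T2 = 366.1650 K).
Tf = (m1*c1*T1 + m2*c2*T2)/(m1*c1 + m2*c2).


num = 20362.5542
den = 63.1874
Tf = 322.2564 K

322.2564 K


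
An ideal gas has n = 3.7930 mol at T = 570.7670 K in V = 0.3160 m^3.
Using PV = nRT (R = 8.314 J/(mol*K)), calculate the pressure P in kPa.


P = nRT/V = 3.7930 * 8.314 * 570.7670 / 0.3160
= 17999.1385 / 0.3160 = 56959.2990 Pa = 56.9593 kPa

56.9593 kPa


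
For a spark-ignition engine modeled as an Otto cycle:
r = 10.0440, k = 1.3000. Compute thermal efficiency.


r^(k-1) = 1.9979
eta = 1 - 1/1.9979 = 0.4995 = 49.9472%

49.9472%


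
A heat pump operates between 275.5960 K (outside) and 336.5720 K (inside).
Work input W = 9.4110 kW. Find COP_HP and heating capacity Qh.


COP = 336.5720 / 60.9760 = 5.5197
Qh = 5.5197 * 9.4110 = 51.9463 kW

COP = 5.5197, Qh = 51.9463 kW


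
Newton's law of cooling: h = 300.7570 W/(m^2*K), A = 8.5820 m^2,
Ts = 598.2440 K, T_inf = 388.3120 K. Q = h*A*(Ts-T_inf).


dT = 209.9320 K
Q = 300.7570 * 8.5820 * 209.9320 = 541854.7660 W

541854.7660 W


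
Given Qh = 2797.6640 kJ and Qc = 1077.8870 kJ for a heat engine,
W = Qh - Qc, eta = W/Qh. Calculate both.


W = 2797.6640 - 1077.8870 = 1719.7770 kJ
eta = 1719.7770 / 2797.6640 = 0.6147 = 61.4719%

W = 1719.7770 kJ, eta = 61.4719%


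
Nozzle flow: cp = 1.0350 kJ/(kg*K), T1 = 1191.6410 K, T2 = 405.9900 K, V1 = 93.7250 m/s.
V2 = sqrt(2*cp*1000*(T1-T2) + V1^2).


dT = 785.6510 K
2*cp*1000*dT = 1626297.5700
V1^2 = 8784.3756
V2 = sqrt(1635081.9456) = 1278.7032 m/s

1278.7032 m/s


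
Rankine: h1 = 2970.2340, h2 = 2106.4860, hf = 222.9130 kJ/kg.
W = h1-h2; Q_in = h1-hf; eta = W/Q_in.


W = 863.7480 kJ/kg
Q_in = 2747.3210 kJ/kg
eta = 0.3144 = 31.4396%

eta = 31.4396%


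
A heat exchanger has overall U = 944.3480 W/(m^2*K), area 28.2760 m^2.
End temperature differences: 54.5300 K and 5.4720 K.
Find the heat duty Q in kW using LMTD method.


LMTD = 21.3379 K
Q = 944.3480 * 28.2760 * 21.3379 = 569771.5044 W = 569.7715 kW

569.7715 kW


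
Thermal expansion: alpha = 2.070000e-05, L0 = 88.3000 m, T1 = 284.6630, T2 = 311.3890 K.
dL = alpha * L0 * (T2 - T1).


dT = 26.7260 K
dL = 2.070000e-05 * 88.3000 * 26.7260 = 0.048850 m
L_final = 88.348850 m

dL = 0.048850 m


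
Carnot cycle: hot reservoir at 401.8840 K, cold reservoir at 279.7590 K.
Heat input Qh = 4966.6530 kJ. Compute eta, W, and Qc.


eta = 1 - 279.7590/401.8840 = 0.3039
W = 0.3039 * 4966.6530 = 1509.2726 kJ
Qc = 4966.6530 - 1509.2726 = 3457.3804 kJ

eta = 30.3881%, W = 1509.2726 kJ, Qc = 3457.3804 kJ


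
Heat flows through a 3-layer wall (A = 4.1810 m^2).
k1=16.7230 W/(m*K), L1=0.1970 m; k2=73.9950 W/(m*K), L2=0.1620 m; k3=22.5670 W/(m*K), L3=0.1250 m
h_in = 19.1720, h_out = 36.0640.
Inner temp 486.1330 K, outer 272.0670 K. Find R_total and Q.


R_conv_in = 1/(19.1720*4.1810) = 0.0125
R_1 = 0.1970/(16.7230*4.1810) = 0.0028
R_2 = 0.1620/(73.9950*4.1810) = 0.0005
R_3 = 0.1250/(22.5670*4.1810) = 0.0013
R_conv_out = 1/(36.0640*4.1810) = 0.0066
R_total = 0.0238 K/W
Q = 214.0660 / 0.0238 = 9004.4446 W

R_total = 0.0238 K/W, Q = 9004.4446 W


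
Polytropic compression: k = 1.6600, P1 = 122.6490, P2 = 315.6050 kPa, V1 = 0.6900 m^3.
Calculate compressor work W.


(k-1)/k = 0.3976
(P2/P1)^exp = 1.4561
W = 2.5152 * 122.6490 * 0.6900 * (1.4561 - 1) = 97.0900 kJ

97.0900 kJ


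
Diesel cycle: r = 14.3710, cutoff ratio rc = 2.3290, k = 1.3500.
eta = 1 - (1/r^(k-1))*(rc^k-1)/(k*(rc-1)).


r^(k-1) = 2.5417
rc^k = 3.1310
eta = 0.5327 = 53.2698%

53.2698%


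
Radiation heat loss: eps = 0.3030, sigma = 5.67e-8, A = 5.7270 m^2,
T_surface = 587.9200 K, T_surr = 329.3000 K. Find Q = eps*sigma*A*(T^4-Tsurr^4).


T^4 = 1.1947e+11
Tsurr^4 = 1.1759e+10
Q = 0.3030 * 5.67e-8 * 5.7270 * 1.0771e+11 = 10598.1221 W

10598.1221 W


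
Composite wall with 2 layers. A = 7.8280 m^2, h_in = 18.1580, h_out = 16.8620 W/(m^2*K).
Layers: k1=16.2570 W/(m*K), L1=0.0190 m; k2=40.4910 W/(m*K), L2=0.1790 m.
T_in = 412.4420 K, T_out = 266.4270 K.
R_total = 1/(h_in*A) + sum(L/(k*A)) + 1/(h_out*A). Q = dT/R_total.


R_conv_in = 1/(18.1580*7.8280) = 0.0070
R_1 = 0.0190/(16.2570*7.8280) = 0.0001
R_2 = 0.1790/(40.4910*7.8280) = 0.0006
R_conv_out = 1/(16.8620*7.8280) = 0.0076
R_total = 0.0153 K/W
Q = 146.0150 / 0.0153 = 9527.7007 W

R_total = 0.0153 K/W, Q = 9527.7007 W


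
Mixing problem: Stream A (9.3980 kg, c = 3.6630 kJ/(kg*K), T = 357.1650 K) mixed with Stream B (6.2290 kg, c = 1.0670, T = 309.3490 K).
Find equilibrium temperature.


num = 14351.3997
den = 41.0712
Tf = 349.4272 K

349.4272 K


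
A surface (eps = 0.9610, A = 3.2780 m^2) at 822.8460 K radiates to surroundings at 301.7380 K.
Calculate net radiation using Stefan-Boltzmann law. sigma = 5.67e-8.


T^4 = 4.5843e+11
Tsurr^4 = 8.2893e+09
Q = 0.9610 * 5.67e-8 * 3.2780 * 4.5014e+11 = 80401.6347 W

80401.6347 W


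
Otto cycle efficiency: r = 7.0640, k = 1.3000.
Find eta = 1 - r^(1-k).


r^(k-1) = 1.7977
eta = 1 - 1/1.7977 = 0.4437 = 44.3731%

44.3731%


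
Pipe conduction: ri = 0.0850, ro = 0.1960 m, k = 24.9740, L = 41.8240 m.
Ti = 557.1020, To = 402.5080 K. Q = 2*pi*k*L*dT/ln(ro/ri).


dT = 154.5940 K
ln(ro/ri) = 0.8355
Q = 2*pi*24.9740*41.8240*154.5940 / 0.8355 = 1214391.5748 W

1214391.5748 W


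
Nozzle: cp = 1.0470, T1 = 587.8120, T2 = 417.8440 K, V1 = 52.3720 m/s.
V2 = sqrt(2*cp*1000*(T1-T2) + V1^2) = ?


dT = 169.9680 K
2*cp*1000*dT = 355912.9920
V1^2 = 2742.8264
V2 = sqrt(358655.8184) = 598.8788 m/s

598.8788 m/s


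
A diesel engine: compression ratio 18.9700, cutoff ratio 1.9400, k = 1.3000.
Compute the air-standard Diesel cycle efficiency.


r^(k-1) = 2.4178
rc^k = 2.3667
eta = 0.5374 = 53.7427%

53.7427%


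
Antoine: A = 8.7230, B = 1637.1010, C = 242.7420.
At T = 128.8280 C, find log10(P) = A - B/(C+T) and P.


C+T = 371.5700
B/(C+T) = 4.4059
log10(P) = 8.7230 - 4.4059 = 4.3171
P = 10^4.3171 = 20753.8186 mmHg

20753.8186 mmHg


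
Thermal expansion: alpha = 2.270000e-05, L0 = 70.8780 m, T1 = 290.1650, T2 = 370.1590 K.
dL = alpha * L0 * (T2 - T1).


dT = 79.9940 K
dL = 2.270000e-05 * 70.8780 * 79.9940 = 0.128705 m
L_final = 71.006705 m

dL = 0.128705 m


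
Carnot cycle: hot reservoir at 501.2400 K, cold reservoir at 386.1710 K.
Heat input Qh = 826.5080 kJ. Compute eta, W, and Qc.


eta = 1 - 386.1710/501.2400 = 0.2296
W = 0.2296 * 826.5080 = 189.7403 kJ
Qc = 826.5080 - 189.7403 = 636.7677 kJ

eta = 22.9569%, W = 189.7403 kJ, Qc = 636.7677 kJ


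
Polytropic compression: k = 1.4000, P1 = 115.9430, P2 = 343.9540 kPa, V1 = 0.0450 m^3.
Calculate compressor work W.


(k-1)/k = 0.2857
(P2/P1)^exp = 1.3644
W = 3.5000 * 115.9430 * 0.0450 * (1.3644 - 1) = 6.6537 kJ

6.6537 kJ


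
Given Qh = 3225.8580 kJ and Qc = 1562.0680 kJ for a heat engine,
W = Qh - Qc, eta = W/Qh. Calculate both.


W = 3225.8580 - 1562.0680 = 1663.7900 kJ
eta = 1663.7900 / 3225.8580 = 0.5158 = 51.5767%

W = 1663.7900 kJ, eta = 51.5767%


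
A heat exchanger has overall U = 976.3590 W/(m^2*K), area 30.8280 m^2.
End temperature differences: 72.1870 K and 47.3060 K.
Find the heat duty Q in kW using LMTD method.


LMTD = 58.8728 K
Q = 976.3590 * 30.8280 * 58.8728 = 1772024.6319 W = 1772.0246 kW

1772.0246 kW


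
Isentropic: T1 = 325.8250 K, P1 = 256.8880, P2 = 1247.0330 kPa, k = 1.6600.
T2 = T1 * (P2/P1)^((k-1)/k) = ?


(k-1)/k = 0.3976
(P2/P1)^exp = 1.8741
T2 = 325.8250 * 1.8741 = 610.6393 K

610.6393 K


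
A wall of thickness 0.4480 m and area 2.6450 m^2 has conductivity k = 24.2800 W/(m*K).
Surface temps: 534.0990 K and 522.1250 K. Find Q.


dT = 11.9740 K
Q = 24.2800 * 2.6450 * 11.9740 / 0.4480 = 1716.4676 W

1716.4676 W


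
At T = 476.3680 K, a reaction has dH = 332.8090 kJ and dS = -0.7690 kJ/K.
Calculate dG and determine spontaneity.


T*dS = 476.3680 * -0.7690 = -366.3270 kJ
dG = 332.8090 + 366.3270 = 699.1360 kJ (non-spontaneous)

dG = 699.1360 kJ, non-spontaneous


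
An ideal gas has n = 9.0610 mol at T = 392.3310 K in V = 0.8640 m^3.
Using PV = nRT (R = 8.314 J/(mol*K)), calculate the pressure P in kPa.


P = nRT/V = 9.0610 * 8.314 * 392.3310 / 0.8640
= 29555.5316 / 0.8640 = 34207.7913 Pa = 34.2078 kPa

34.2078 kPa


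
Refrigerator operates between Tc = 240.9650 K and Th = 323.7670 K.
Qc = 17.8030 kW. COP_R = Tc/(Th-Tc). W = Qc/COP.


COP = 240.9650 / 82.8020 = 2.9101
W = 17.8030 / 2.9101 = 6.1176 kW

COP = 2.9101, W = 6.1176 kW


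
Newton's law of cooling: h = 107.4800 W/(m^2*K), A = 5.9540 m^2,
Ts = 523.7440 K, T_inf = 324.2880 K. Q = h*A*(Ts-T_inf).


dT = 199.4560 K
Q = 107.4800 * 5.9540 * 199.4560 = 127639.0589 W

127639.0589 W


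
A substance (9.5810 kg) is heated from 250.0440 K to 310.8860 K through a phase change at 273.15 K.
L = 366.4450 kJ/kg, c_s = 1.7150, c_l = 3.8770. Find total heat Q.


Q1 (sensible, solid) = 9.5810 * 1.7150 * 23.1060 = 379.6643 kJ
Q2 (latent) = 9.5810 * 366.4450 = 3510.9095 kJ
Q3 (sensible, liquid) = 9.5810 * 3.8770 * 37.7360 = 1401.7240 kJ
Q_total = 5292.2978 kJ

5292.2978 kJ


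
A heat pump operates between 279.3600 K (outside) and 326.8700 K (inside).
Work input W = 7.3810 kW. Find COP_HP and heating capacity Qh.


COP = 326.8700 / 47.5100 = 6.8800
Qh = 6.8800 * 7.3810 = 50.7815 kW

COP = 6.8800, Qh = 50.7815 kW


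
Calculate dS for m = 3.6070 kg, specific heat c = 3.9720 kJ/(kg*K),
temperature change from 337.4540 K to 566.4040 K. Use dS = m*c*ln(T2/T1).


T2/T1 = 1.6785
ln(T2/T1) = 0.5179
dS = 3.6070 * 3.9720 * 0.5179 = 7.4196 kJ/K

7.4196 kJ/K


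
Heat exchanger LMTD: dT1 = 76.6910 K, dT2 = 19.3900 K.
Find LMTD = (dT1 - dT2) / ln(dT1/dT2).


dT1/dT2 = 3.9552
ln(dT1/dT2) = 1.3750
LMTD = 57.3010 / 1.3750 = 41.6726 K

41.6726 K


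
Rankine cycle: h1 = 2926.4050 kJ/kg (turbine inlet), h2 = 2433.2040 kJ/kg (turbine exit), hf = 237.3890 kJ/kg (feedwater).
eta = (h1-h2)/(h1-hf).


W = 493.2010 kJ/kg
Q_in = 2689.0160 kJ/kg
eta = 0.1834 = 18.3413%

eta = 18.3413%


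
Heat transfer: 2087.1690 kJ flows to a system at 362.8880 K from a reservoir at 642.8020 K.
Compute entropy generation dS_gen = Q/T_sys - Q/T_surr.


dS_sys = 2087.1690/362.8880 = 5.7516 kJ/K
dS_surr = -2087.1690/642.8020 = -3.2470 kJ/K
dS_gen = 5.7516 - 3.2470 = 2.5046 kJ/K (irreversible)

dS_gen = 2.5046 kJ/K, irreversible


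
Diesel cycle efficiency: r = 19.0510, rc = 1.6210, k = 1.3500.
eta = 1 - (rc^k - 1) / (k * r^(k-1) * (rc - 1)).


r^(k-1) = 2.8052
rc^k = 1.9196
eta = 0.6090 = 60.8984%

60.8984%


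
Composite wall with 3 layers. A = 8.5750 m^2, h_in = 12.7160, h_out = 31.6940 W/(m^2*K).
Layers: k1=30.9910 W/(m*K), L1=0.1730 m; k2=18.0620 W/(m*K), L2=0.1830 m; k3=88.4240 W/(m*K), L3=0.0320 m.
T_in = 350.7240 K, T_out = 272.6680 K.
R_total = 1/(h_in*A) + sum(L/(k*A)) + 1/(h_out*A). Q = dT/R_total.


R_conv_in = 1/(12.7160*8.5750) = 0.0092
R_1 = 0.1730/(30.9910*8.5750) = 0.0007
R_2 = 0.1830/(18.0620*8.5750) = 0.0012
R_3 = 0.0320/(88.4240*8.5750) = 4.2203e-05
R_conv_out = 1/(31.6940*8.5750) = 0.0037
R_total = 0.0147 K/W
Q = 78.0560 / 0.0147 = 5300.8393 W

R_total = 0.0147 K/W, Q = 5300.8393 W


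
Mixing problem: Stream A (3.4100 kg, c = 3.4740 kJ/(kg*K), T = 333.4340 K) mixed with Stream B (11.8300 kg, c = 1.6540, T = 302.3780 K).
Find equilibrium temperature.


num = 9866.5484
den = 31.4132
Tf = 314.0896 K

314.0896 K


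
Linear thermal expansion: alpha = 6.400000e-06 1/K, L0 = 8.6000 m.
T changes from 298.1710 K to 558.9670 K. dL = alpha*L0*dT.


dT = 260.7960 K
dL = 6.400000e-06 * 8.6000 * 260.7960 = 0.014354 m
L_final = 8.614354 m

dL = 0.014354 m


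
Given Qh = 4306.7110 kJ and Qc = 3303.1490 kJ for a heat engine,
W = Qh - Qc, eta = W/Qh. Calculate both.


W = 4306.7110 - 3303.1490 = 1003.5620 kJ
eta = 1003.5620 / 4306.7110 = 0.2330 = 23.3023%

W = 1003.5620 kJ, eta = 23.3023%


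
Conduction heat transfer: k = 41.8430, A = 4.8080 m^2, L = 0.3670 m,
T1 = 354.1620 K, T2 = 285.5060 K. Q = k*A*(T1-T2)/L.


dT = 68.6560 K
Q = 41.8430 * 4.8080 * 68.6560 / 0.3670 = 37635.6747 W

37635.6747 W


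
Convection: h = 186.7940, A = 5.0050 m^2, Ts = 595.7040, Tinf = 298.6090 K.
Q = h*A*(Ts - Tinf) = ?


dT = 297.0950 K
Q = 186.7940 * 5.0050 * 297.0950 = 277755.2950 W

277755.2950 W


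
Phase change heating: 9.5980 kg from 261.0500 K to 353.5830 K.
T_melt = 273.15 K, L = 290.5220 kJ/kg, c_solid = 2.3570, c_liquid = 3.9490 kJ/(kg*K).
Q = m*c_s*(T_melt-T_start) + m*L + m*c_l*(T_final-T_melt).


Q1 (sensible, solid) = 9.5980 * 2.3570 * 12.1000 = 273.7321 kJ
Q2 (latent) = 9.5980 * 290.5220 = 2788.4302 kJ
Q3 (sensible, liquid) = 9.5980 * 3.9490 * 80.4330 = 3048.6119 kJ
Q_total = 6110.7742 kJ

6110.7742 kJ


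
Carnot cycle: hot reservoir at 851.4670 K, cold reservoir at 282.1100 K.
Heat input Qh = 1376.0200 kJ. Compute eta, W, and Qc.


eta = 1 - 282.1100/851.4670 = 0.6687
W = 0.6687 * 1376.0200 = 920.1139 kJ
Qc = 1376.0200 - 920.1139 = 455.9061 kJ

eta = 66.8678%, W = 920.1139 kJ, Qc = 455.9061 kJ


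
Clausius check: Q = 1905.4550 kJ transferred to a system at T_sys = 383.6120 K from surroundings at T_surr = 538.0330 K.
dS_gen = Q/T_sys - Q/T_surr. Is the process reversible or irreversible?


dS_sys = 1905.4550/383.6120 = 4.9671 kJ/K
dS_surr = -1905.4550/538.0330 = -3.5415 kJ/K
dS_gen = 4.9671 - 3.5415 = 1.4256 kJ/K (irreversible)

dS_gen = 1.4256 kJ/K, irreversible


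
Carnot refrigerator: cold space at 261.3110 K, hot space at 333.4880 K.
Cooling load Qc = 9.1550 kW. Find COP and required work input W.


COP = 261.3110 / 72.1770 = 3.6204
W = 9.1550 / 3.6204 = 2.5287 kW

COP = 3.6204, W = 2.5287 kW


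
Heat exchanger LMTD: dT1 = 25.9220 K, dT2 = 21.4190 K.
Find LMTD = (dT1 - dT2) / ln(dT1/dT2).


dT1/dT2 = 1.2102
ln(dT1/dT2) = 0.1908
LMTD = 4.5030 / 0.1908 = 23.5989 K

23.5989 K


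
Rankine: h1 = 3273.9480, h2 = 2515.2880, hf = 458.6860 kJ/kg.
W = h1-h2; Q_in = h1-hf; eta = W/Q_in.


W = 758.6600 kJ/kg
Q_in = 2815.2620 kJ/kg
eta = 0.2695 = 26.9481%

eta = 26.9481%


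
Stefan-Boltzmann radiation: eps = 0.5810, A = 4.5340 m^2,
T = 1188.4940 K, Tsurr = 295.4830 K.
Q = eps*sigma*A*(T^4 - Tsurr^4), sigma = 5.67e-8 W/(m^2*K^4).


T^4 = 1.9952e+12
Tsurr^4 = 7.6231e+09
Q = 0.5810 * 5.67e-8 * 4.5340 * 1.9876e+12 = 296869.9217 W

296869.9217 W


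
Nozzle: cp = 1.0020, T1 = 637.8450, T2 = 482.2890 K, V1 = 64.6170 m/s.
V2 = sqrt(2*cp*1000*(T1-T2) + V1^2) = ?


dT = 155.5560 K
2*cp*1000*dT = 311734.2240
V1^2 = 4175.3567
V2 = sqrt(315909.5807) = 562.0583 m/s

562.0583 m/s


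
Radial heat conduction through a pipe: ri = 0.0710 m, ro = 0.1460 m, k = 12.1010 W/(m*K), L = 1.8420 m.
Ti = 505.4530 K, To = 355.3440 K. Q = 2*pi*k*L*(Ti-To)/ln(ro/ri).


dT = 150.1090 K
ln(ro/ri) = 0.7209
Q = 2*pi*12.1010*1.8420*150.1090 / 0.7209 = 29161.2643 W

29161.2643 W


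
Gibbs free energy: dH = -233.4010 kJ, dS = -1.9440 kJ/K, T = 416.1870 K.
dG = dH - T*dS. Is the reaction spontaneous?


T*dS = 416.1870 * -1.9440 = -809.0675 kJ
dG = -233.4010 + 809.0675 = 575.6665 kJ (non-spontaneous)

dG = 575.6665 kJ, non-spontaneous


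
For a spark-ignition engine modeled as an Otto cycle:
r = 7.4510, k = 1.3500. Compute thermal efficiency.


r^(k-1) = 2.0196
eta = 1 - 1/2.0196 = 0.5049 = 50.4864%

50.4864%


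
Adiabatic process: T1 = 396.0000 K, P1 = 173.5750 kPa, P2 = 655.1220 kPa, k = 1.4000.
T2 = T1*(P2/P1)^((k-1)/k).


(k-1)/k = 0.2857
(P2/P1)^exp = 1.4615
T2 = 396.0000 * 1.4615 = 578.7689 K

578.7689 K


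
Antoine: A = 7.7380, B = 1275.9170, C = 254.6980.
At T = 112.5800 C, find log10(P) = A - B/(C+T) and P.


C+T = 367.2780
B/(C+T) = 3.4740
log10(P) = 7.7380 - 3.4740 = 4.2640
P = 10^4.2640 = 18366.1632 mmHg

18366.1632 mmHg


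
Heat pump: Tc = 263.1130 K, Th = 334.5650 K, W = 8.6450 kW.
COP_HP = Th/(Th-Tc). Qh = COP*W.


COP = 334.5650 / 71.4520 = 4.6824
Qh = 4.6824 * 8.6450 = 40.4791 kW

COP = 4.6824, Qh = 40.4791 kW


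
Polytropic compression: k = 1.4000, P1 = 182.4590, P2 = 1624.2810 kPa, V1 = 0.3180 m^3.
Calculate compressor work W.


(k-1)/k = 0.2857
(P2/P1)^exp = 1.8676
W = 3.5000 * 182.4590 * 0.3180 * (1.8676 - 1) = 176.1901 kJ

176.1901 kJ


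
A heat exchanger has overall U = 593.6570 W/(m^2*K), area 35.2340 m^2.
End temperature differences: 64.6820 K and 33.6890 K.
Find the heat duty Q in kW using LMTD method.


LMTD = 47.5126 K
Q = 593.6570 * 35.2340 * 47.5126 = 993816.1965 W = 993.8162 kW

993.8162 kW


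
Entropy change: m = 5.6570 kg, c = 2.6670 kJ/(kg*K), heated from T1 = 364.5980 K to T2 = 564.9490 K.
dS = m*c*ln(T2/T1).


T2/T1 = 1.5495
ln(T2/T1) = 0.4379
dS = 5.6570 * 2.6670 * 0.4379 = 6.6073 kJ/K

6.6073 kJ/K


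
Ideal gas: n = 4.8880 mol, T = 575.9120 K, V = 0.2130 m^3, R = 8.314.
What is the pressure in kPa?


P = nRT/V = 4.8880 * 8.314 * 575.9120 / 0.2130
= 23404.3910 / 0.2130 = 109879.7700 Pa = 109.8798 kPa

109.8798 kPa


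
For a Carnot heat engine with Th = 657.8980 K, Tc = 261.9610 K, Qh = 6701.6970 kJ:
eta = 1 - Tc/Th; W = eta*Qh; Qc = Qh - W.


eta = 1 - 261.9610/657.8980 = 0.6018
W = 0.6018 * 6701.6970 = 4033.2237 kJ
Qc = 6701.6970 - 4033.2237 = 2668.4733 kJ

eta = 60.1821%, W = 4033.2237 kJ, Qc = 2668.4733 kJ


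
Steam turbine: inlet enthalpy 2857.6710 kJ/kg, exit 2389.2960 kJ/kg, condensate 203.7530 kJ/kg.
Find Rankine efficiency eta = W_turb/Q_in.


W = 468.3750 kJ/kg
Q_in = 2653.9180 kJ/kg
eta = 0.1765 = 17.6484%

eta = 17.6484%


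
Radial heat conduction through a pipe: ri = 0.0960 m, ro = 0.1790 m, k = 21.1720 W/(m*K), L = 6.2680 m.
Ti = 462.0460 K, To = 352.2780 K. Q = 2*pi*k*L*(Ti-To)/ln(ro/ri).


dT = 109.7680 K
ln(ro/ri) = 0.6230
Q = 2*pi*21.1720*6.2680*109.7680 / 0.6230 = 146903.5280 W

146903.5280 W


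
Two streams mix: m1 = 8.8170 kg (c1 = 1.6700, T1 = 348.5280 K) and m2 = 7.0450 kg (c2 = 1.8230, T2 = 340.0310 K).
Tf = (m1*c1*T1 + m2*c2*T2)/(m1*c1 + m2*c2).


num = 9498.8922
den = 27.5674
Tf = 344.5694 K

344.5694 K


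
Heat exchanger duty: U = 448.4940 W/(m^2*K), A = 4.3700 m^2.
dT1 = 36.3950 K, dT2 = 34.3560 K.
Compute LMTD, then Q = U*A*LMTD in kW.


LMTD = 35.3657 K
Q = 448.4940 * 4.3700 * 35.3657 = 69313.9075 W = 69.3139 kW

69.3139 kW


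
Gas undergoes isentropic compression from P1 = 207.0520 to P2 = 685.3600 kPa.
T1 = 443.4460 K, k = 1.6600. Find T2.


(k-1)/k = 0.3976
(P2/P1)^exp = 1.6095
T2 = 443.4460 * 1.6095 = 713.7134 K

713.7134 K


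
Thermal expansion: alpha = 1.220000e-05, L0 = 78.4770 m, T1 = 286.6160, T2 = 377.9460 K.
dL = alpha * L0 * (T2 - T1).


dT = 91.3300 K
dL = 1.220000e-05 * 78.4770 * 91.3300 = 0.087441 m
L_final = 78.564441 m

dL = 0.087441 m


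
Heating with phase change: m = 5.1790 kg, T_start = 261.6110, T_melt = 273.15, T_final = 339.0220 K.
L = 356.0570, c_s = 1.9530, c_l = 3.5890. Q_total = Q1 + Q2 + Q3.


Q1 (sensible, solid) = 5.1790 * 1.9530 * 11.5390 = 116.7122 kJ
Q2 (latent) = 5.1790 * 356.0570 = 1844.0192 kJ
Q3 (sensible, liquid) = 5.1790 * 3.5890 * 65.8720 = 1224.3913 kJ
Q_total = 3185.1227 kJ

3185.1227 kJ


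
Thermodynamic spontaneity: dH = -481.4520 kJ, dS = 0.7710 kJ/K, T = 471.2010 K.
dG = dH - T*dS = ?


T*dS = 471.2010 * 0.7710 = 363.2960 kJ
dG = -481.4520 - 363.2960 = -844.7480 kJ (spontaneous)

dG = -844.7480 kJ, spontaneous


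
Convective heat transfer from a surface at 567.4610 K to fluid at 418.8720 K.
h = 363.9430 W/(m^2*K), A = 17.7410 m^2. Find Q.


dT = 148.5890 K
Q = 363.9430 * 17.7410 * 148.5890 = 959396.4927 W

959396.4927 W


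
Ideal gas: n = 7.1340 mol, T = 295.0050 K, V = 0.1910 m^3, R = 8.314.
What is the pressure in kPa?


P = nRT/V = 7.1340 * 8.314 * 295.0050 / 0.1910
= 17497.3590 / 0.1910 = 91609.2093 Pa = 91.6092 kPa

91.6092 kPa


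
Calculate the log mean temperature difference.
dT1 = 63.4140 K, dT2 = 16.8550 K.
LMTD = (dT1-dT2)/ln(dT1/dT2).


dT1/dT2 = 3.7623
ln(dT1/dT2) = 1.3250
LMTD = 46.5590 / 1.3250 = 35.1379 K

35.1379 K


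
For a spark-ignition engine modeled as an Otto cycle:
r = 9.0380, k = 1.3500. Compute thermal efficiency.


r^(k-1) = 2.1609
eta = 1 - 1/2.1609 = 0.5372 = 53.7220%

53.7220%


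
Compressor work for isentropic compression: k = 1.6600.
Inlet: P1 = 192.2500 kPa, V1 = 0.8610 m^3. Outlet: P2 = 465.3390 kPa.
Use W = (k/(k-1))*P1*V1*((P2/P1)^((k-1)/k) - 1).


(k-1)/k = 0.3976
(P2/P1)^exp = 1.4211
W = 2.5152 * 192.2500 * 0.8610 * (1.4211 - 1) = 175.3306 kJ

175.3306 kJ


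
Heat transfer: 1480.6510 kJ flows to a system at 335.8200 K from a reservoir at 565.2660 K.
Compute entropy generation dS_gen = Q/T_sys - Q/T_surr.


dS_sys = 1480.6510/335.8200 = 4.4091 kJ/K
dS_surr = -1480.6510/565.2660 = -2.6194 kJ/K
dS_gen = 4.4091 - 2.6194 = 1.7897 kJ/K (irreversible)

dS_gen = 1.7897 kJ/K, irreversible


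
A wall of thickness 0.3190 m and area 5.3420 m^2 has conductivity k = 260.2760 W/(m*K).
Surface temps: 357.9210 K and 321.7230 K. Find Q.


dT = 36.1980 K
Q = 260.2760 * 5.3420 * 36.1980 / 0.3190 = 157772.7154 W

157772.7154 W


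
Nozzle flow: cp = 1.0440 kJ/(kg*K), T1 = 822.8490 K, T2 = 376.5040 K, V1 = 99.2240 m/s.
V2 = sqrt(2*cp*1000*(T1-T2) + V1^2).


dT = 446.3450 K
2*cp*1000*dT = 931968.3600
V1^2 = 9845.4022
V2 = sqrt(941813.7622) = 970.4709 m/s

970.4709 m/s


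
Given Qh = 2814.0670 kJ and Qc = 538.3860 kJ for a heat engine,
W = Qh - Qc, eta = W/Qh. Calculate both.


W = 2814.0670 - 538.3860 = 2275.6810 kJ
eta = 2275.6810 / 2814.0670 = 0.8087 = 80.8680%

W = 2275.6810 kJ, eta = 80.8680%


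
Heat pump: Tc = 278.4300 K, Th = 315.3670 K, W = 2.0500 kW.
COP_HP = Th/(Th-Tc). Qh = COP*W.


COP = 315.3670 / 36.9370 = 8.5380
Qh = 8.5380 * 2.0500 = 17.5028 kW

COP = 8.5380, Qh = 17.5028 kW


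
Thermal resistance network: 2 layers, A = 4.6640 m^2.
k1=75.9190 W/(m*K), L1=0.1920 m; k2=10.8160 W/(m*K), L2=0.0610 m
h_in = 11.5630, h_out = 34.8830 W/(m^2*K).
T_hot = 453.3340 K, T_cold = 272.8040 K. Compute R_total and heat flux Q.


R_conv_in = 1/(11.5630*4.6640) = 0.0185
R_1 = 0.1920/(75.9190*4.6640) = 0.0005
R_2 = 0.0610/(10.8160*4.6640) = 0.0012
R_conv_out = 1/(34.8830*4.6640) = 0.0061
R_total = 0.0264 K/W
Q = 180.5300 / 0.0264 = 6827.7655 W

R_total = 0.0264 K/W, Q = 6827.7655 W


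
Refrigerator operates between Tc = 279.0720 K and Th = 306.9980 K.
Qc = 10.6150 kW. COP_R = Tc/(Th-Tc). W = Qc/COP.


COP = 279.0720 / 27.9260 = 9.9933
W = 10.6150 / 9.9933 = 1.0622 kW

COP = 9.9933, W = 1.0622 kW


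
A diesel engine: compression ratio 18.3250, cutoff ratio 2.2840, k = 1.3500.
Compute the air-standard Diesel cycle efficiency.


r^(k-1) = 2.7674
rc^k = 3.0496
eta = 0.5727 = 57.2732%

57.2732%


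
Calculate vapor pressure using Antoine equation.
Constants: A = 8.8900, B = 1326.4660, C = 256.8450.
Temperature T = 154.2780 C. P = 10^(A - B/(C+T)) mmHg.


C+T = 411.1230
B/(C+T) = 3.2264
log10(P) = 8.8900 - 3.2264 = 5.6636
P = 10^5.6636 = 460844.4763 mmHg

460844.4763 mmHg


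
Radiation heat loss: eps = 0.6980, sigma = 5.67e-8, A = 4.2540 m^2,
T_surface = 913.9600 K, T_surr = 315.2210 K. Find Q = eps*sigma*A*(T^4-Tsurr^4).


T^4 = 6.9776e+11
Tsurr^4 = 9.8733e+09
Q = 0.6980 * 5.67e-8 * 4.2540 * 6.8789e+11 = 115812.5516 W

115812.5516 W


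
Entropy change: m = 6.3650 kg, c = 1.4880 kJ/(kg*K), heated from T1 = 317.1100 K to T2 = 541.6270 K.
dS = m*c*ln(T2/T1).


T2/T1 = 1.7080
ln(T2/T1) = 0.5353
dS = 6.3650 * 1.4880 * 0.5353 = 5.0702 kJ/K

5.0702 kJ/K


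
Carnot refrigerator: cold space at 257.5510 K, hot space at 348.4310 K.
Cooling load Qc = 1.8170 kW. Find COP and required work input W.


COP = 257.5510 / 90.8800 = 2.8340
W = 1.8170 / 2.8340 = 0.6412 kW

COP = 2.8340, W = 0.6412 kW


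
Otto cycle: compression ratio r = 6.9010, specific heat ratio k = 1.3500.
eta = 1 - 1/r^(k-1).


r^(k-1) = 1.9662
eta = 1 - 1/1.9662 = 0.4914 = 49.1395%

49.1395%


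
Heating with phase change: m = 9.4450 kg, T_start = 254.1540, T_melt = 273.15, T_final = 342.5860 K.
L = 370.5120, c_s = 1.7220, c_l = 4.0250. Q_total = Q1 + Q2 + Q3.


Q1 (sensible, solid) = 9.4450 * 1.7220 * 18.9960 = 308.9565 kJ
Q2 (latent) = 9.4450 * 370.5120 = 3499.4858 kJ
Q3 (sensible, liquid) = 9.4450 * 4.0250 * 69.4360 = 2639.6877 kJ
Q_total = 6448.1299 kJ

6448.1299 kJ


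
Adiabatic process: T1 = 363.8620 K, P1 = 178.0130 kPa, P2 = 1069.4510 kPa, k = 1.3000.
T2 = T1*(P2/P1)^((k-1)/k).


(k-1)/k = 0.2308
(P2/P1)^exp = 1.5125
T2 = 363.8620 * 1.5125 = 550.3498 K

550.3498 K


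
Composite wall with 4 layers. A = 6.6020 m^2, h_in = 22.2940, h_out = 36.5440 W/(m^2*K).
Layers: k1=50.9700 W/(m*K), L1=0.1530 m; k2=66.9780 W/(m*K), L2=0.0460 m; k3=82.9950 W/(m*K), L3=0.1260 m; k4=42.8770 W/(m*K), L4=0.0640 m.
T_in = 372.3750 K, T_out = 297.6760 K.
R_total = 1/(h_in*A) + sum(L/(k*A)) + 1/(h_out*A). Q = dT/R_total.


R_conv_in = 1/(22.2940*6.6020) = 0.0068
R_1 = 0.1530/(50.9700*6.6020) = 0.0005
R_2 = 0.0460/(66.9780*6.6020) = 0.0001
R_3 = 0.1260/(82.9950*6.6020) = 0.0002
R_4 = 0.0640/(42.8770*6.6020) = 0.0002
R_conv_out = 1/(36.5440*6.6020) = 0.0041
R_total = 0.0120 K/W
Q = 74.6990 / 0.0120 = 6248.9936 W

R_total = 0.0120 K/W, Q = 6248.9936 W


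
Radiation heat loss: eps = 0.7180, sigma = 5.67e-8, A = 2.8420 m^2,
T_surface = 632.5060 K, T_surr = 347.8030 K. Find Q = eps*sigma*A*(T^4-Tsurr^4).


T^4 = 1.6005e+11
Tsurr^4 = 1.4633e+10
Q = 0.7180 * 5.67e-8 * 2.8420 * 1.4542e+11 = 16824.8027 W

16824.8027 W


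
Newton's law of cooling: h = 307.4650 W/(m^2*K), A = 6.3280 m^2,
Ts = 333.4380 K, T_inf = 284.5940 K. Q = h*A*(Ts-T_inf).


dT = 48.8440 K
Q = 307.4650 * 6.3280 * 48.8440 = 95032.7679 W

95032.7679 W


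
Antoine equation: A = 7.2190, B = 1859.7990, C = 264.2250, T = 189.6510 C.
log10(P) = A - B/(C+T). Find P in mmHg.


C+T = 453.8760
B/(C+T) = 4.0976
log10(P) = 7.2190 - 4.0976 = 3.1214
P = 10^3.1214 = 1322.5353 mmHg

1322.5353 mmHg


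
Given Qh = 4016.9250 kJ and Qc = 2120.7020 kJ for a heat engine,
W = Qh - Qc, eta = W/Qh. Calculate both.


W = 4016.9250 - 2120.7020 = 1896.2230 kJ
eta = 1896.2230 / 4016.9250 = 0.4721 = 47.2058%

W = 1896.2230 kJ, eta = 47.2058%


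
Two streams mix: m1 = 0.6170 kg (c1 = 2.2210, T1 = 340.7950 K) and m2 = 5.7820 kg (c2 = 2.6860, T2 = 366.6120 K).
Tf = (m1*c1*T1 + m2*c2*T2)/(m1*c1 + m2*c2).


num = 6160.6609
den = 16.9008
Tf = 364.5187 K

364.5187 K


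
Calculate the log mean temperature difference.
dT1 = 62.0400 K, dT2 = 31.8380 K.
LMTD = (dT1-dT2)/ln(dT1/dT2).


dT1/dT2 = 1.9486
ln(dT1/dT2) = 0.6671
LMTD = 30.2020 / 0.6671 = 45.2723 K

45.2723 K


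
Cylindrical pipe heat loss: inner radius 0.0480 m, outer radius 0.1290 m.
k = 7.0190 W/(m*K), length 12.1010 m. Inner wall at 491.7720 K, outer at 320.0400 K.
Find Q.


dT = 171.7320 K
ln(ro/ri) = 0.9886
Q = 2*pi*7.0190*12.1010*171.7320 / 0.9886 = 92704.7502 W

92704.7502 W


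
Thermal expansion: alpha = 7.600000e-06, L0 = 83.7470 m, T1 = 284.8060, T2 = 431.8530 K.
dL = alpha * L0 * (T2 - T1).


dT = 147.0470 K
dL = 7.600000e-06 * 83.7470 * 147.0470 = 0.093592 m
L_final = 83.840592 m

dL = 0.093592 m


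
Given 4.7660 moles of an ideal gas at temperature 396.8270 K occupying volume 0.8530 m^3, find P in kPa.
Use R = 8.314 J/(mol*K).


P = nRT/V = 4.7660 * 8.314 * 396.8270 / 0.8530
= 15724.0810 / 0.8530 = 18433.8581 Pa = 18.4339 kPa

18.4339 kPa


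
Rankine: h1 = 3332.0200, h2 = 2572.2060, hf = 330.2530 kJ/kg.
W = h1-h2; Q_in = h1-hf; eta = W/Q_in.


W = 759.8140 kJ/kg
Q_in = 3001.7670 kJ/kg
eta = 0.2531 = 25.3122%

eta = 25.3122%


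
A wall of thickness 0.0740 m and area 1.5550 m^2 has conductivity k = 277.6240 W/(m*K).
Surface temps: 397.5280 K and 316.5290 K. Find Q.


dT = 80.9990 K
Q = 277.6240 * 1.5550 * 80.9990 / 0.0740 = 472536.4759 W

472536.4759 W


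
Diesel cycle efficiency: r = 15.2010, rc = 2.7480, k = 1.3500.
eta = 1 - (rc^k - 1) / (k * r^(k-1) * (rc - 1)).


r^(k-1) = 2.5921
rc^k = 3.9145
eta = 0.5235 = 52.3538%

52.3538%


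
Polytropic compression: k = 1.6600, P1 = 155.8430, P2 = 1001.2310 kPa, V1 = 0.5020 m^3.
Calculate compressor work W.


(k-1)/k = 0.3976
(P2/P1)^exp = 2.0950
W = 2.5152 * 155.8430 * 0.5020 * (2.0950 - 1) = 215.4690 kJ

215.4690 kJ


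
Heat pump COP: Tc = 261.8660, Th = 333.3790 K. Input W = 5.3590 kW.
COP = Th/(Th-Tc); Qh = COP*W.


COP = 333.3790 / 71.5130 = 4.6618
Qh = 4.6618 * 5.3590 = 24.9826 kW

COP = 4.6618, Qh = 24.9826 kW


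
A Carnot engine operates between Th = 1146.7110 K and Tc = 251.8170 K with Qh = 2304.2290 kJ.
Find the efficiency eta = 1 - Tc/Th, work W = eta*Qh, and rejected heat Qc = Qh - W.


eta = 1 - 251.8170/1146.7110 = 0.7804
W = 0.7804 * 2304.2290 = 1798.2218 kJ
Qc = 2304.2290 - 1798.2218 = 506.0072 kJ

eta = 78.0401%, W = 1798.2218 kJ, Qc = 506.0072 kJ


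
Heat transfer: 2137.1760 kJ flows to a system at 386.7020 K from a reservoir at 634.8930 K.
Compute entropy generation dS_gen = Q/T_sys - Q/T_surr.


dS_sys = 2137.1760/386.7020 = 5.5267 kJ/K
dS_surr = -2137.1760/634.8930 = -3.3662 kJ/K
dS_gen = 5.5267 - 3.3662 = 2.1605 kJ/K (irreversible)

dS_gen = 2.1605 kJ/K, irreversible


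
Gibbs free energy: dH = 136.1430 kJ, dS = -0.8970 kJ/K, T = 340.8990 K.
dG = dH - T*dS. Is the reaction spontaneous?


T*dS = 340.8990 * -0.8970 = -305.7864 kJ
dG = 136.1430 + 305.7864 = 441.9294 kJ (non-spontaneous)

dG = 441.9294 kJ, non-spontaneous


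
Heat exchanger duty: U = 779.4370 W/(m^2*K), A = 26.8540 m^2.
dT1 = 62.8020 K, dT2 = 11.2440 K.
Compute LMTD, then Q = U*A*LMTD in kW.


LMTD = 29.9729 K
Q = 779.4370 * 26.8540 * 29.9729 = 627363.3913 W = 627.3634 kW

627.3634 kW


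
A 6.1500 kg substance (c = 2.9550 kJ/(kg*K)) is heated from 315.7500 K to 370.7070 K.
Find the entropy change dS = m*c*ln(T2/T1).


T2/T1 = 1.1741
ln(T2/T1) = 0.1605
dS = 6.1500 * 2.9550 * 0.1605 = 2.9161 kJ/K

2.9161 kJ/K


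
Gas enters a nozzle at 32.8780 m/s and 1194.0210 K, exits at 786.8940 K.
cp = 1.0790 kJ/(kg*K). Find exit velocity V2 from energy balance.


dT = 407.1270 K
2*cp*1000*dT = 878580.0660
V1^2 = 1080.9629
V2 = sqrt(879661.0289) = 937.9025 m/s

937.9025 m/s


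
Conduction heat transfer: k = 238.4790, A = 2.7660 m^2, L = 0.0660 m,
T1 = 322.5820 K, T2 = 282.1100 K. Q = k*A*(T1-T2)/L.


dT = 40.4720 K
Q = 238.4790 * 2.7660 * 40.4720 / 0.0660 = 404494.8984 W

404494.8984 W


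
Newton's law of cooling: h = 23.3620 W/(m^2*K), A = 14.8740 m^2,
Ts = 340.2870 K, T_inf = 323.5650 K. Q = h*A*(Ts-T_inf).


dT = 16.7220 K
Q = 23.3620 * 14.8740 * 16.7220 = 5810.6674 W

5810.6674 W


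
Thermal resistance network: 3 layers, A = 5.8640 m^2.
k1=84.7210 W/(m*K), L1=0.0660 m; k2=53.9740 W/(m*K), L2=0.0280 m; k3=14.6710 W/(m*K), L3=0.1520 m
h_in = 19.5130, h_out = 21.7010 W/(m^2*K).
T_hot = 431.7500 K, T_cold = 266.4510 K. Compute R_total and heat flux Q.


R_conv_in = 1/(19.5130*5.8640) = 0.0087
R_1 = 0.0660/(84.7210*5.8640) = 0.0001
R_2 = 0.0280/(53.9740*5.8640) = 8.8467e-05
R_3 = 0.1520/(14.6710*5.8640) = 0.0018
R_conv_out = 1/(21.7010*5.8640) = 0.0079
R_total = 0.0186 K/W
Q = 165.2990 / 0.0186 = 8893.8369 W

R_total = 0.0186 K/W, Q = 8893.8369 W


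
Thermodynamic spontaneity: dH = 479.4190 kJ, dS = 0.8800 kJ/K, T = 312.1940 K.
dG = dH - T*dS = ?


T*dS = 312.1940 * 0.8800 = 274.7307 kJ
dG = 479.4190 - 274.7307 = 204.6883 kJ (non-spontaneous)

dG = 204.6883 kJ, non-spontaneous


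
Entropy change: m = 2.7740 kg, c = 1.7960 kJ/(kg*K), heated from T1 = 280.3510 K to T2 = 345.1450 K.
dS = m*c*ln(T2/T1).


T2/T1 = 1.2311
ln(T2/T1) = 0.2079
dS = 2.7740 * 1.7960 * 0.2079 = 1.0359 kJ/K

1.0359 kJ/K


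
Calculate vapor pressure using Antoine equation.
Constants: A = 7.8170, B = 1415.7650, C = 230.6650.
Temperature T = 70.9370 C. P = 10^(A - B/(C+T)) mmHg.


C+T = 301.6020
B/(C+T) = 4.6941
log10(P) = 7.8170 - 4.6941 = 3.1229
P = 10^3.1229 = 1326.9364 mmHg

1326.9364 mmHg


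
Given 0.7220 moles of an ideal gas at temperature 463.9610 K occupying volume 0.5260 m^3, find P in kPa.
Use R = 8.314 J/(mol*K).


P = nRT/V = 0.7220 * 8.314 * 463.9610 / 0.5260
= 2785.0224 / 0.5260 = 5294.7194 Pa = 5.2947 kPa

5.2947 kPa


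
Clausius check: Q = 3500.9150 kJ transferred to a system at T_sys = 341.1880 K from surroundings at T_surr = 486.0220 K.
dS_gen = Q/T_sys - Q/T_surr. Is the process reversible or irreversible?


dS_sys = 3500.9150/341.1880 = 10.2610 kJ/K
dS_surr = -3500.9150/486.0220 = -7.2032 kJ/K
dS_gen = 10.2610 - 7.2032 = 3.0578 kJ/K (irreversible)

dS_gen = 3.0578 kJ/K, irreversible


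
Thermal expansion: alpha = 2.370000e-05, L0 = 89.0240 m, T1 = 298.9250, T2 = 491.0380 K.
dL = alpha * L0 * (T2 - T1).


dT = 192.1130 K
dL = 2.370000e-05 * 89.0240 * 192.1130 = 0.405333 m
L_final = 89.429333 m

dL = 0.405333 m


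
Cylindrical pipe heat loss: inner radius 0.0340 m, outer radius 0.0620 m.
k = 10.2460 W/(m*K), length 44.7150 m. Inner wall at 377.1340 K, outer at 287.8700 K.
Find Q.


dT = 89.2640 K
ln(ro/ri) = 0.6008
Q = 2*pi*10.2460*44.7150*89.2640 / 0.6008 = 427713.3154 W

427713.3154 W


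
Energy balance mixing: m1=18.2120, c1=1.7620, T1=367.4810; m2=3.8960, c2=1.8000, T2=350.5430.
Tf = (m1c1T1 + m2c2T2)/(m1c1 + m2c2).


num = 14250.5857
den = 39.1023
Tf = 364.4433 K

364.4433 K


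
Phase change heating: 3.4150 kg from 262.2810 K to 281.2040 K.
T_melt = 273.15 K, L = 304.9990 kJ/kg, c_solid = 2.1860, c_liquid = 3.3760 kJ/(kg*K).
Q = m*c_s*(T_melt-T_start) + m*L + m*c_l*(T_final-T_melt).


Q1 (sensible, solid) = 3.4150 * 2.1860 * 10.8690 = 81.1392 kJ
Q2 (latent) = 3.4150 * 304.9990 = 1041.5716 kJ
Q3 (sensible, liquid) = 3.4150 * 3.3760 * 8.0540 = 92.8549 kJ
Q_total = 1215.5656 kJ

1215.5656 kJ


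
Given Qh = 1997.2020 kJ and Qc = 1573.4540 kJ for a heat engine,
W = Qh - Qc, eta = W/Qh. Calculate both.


W = 1997.2020 - 1573.4540 = 423.7480 kJ
eta = 423.7480 / 1997.2020 = 0.2122 = 21.2171%

W = 423.7480 kJ, eta = 21.2171%


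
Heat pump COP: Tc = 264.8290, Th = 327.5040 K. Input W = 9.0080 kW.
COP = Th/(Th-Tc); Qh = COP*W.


COP = 327.5040 / 62.6750 = 5.2254
Qh = 5.2254 * 9.0080 = 47.0707 kW

COP = 5.2254, Qh = 47.0707 kW


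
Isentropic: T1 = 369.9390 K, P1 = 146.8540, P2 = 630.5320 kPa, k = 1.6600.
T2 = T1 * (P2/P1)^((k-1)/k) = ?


(k-1)/k = 0.3976
(P2/P1)^exp = 1.7849
T2 = 369.9390 * 1.7849 = 660.2886 K

660.2886 K


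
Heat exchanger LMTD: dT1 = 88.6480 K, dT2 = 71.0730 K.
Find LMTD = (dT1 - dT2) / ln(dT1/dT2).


dT1/dT2 = 1.2473
ln(dT1/dT2) = 0.2210
LMTD = 17.5750 / 0.2210 = 79.5371 K

79.5371 K


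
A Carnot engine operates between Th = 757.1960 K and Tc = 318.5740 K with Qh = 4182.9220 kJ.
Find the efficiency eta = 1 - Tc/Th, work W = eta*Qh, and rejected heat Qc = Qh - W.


eta = 1 - 318.5740/757.1960 = 0.5793
W = 0.5793 * 4182.9220 = 2423.0472 kJ
Qc = 4182.9220 - 2423.0472 = 1759.8748 kJ

eta = 57.9271%, W = 2423.0472 kJ, Qc = 1759.8748 kJ


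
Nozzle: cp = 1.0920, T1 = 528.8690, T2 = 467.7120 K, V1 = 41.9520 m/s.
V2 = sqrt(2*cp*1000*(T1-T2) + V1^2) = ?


dT = 61.1570 K
2*cp*1000*dT = 133566.8880
V1^2 = 1759.9703
V2 = sqrt(135326.8583) = 367.8680 m/s

367.8680 m/s


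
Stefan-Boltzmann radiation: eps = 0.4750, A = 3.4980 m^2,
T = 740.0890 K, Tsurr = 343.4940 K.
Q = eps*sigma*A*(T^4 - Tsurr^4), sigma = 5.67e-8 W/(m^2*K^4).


T^4 = 3.0001e+11
Tsurr^4 = 1.3921e+10
Q = 0.4750 * 5.67e-8 * 3.4980 * 2.8609e+11 = 26952.3974 W

26952.3974 W


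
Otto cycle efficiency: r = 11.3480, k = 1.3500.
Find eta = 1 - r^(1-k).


r^(k-1) = 2.3400
eta = 1 - 1/2.3400 = 0.5727 = 57.2655%

57.2655%


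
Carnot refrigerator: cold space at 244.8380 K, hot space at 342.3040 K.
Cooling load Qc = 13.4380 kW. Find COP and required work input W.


COP = 244.8380 / 97.4660 = 2.5120
W = 13.4380 / 2.5120 = 5.3494 kW

COP = 2.5120, W = 5.3494 kW


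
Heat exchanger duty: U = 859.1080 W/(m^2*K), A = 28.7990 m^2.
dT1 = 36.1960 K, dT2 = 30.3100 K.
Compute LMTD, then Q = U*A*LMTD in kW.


LMTD = 33.1660 K
Q = 859.1080 * 28.7990 * 33.1660 = 820574.8789 W = 820.5749 kW

820.5749 kW


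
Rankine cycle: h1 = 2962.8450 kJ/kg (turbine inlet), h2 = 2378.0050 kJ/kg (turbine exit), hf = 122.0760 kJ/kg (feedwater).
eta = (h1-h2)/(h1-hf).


W = 584.8400 kJ/kg
Q_in = 2840.7690 kJ/kg
eta = 0.2059 = 20.5874%

eta = 20.5874%


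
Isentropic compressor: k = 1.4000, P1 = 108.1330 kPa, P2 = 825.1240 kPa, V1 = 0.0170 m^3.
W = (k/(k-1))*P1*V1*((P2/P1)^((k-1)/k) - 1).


(k-1)/k = 0.2857
(P2/P1)^exp = 1.7871
W = 3.5000 * 108.1330 * 0.0170 * (1.7871 - 1) = 5.0644 kJ

5.0644 kJ


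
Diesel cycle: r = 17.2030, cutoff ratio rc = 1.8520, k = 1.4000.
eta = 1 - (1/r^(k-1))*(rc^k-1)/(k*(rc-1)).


r^(k-1) = 3.1206
rc^k = 2.3697
eta = 0.6320 = 63.2021%

63.2021%


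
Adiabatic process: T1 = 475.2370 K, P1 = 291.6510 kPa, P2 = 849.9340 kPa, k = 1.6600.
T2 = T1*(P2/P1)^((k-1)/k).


(k-1)/k = 0.3976
(P2/P1)^exp = 1.5300
T2 = 475.2370 * 1.5300 = 727.1091 K

727.1091 K


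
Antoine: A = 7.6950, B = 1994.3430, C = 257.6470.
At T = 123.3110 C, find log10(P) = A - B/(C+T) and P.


C+T = 380.9580
B/(C+T) = 5.2351
log10(P) = 7.6950 - 5.2351 = 2.4599
P = 10^2.4599 = 288.3546 mmHg

288.3546 mmHg


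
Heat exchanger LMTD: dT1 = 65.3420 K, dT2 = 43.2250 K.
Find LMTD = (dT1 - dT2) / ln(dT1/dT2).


dT1/dT2 = 1.5117
ln(dT1/dT2) = 0.4132
LMTD = 22.1170 / 0.4132 = 53.5241 K

53.5241 K


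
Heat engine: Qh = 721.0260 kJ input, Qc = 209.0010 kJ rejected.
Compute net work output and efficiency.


W = 721.0260 - 209.0010 = 512.0250 kJ
eta = 512.0250 / 721.0260 = 0.7101 = 71.0134%

W = 512.0250 kJ, eta = 71.0134%


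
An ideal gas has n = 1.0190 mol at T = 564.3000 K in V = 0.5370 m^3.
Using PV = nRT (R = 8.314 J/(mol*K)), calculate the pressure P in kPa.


P = nRT/V = 1.0190 * 8.314 * 564.3000 / 0.5370
= 4780.7304 / 0.5370 = 8902.6637 Pa = 8.9027 kPa

8.9027 kPa


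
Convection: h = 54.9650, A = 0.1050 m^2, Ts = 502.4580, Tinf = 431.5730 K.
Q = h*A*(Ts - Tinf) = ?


dT = 70.8850 K
Q = 54.9650 * 0.1050 * 70.8850 = 409.1004 W

409.1004 W


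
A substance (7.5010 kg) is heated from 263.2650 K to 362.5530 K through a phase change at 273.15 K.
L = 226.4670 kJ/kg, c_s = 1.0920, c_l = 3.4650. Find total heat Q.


Q1 (sensible, solid) = 7.5010 * 1.0920 * 9.8850 = 80.9689 kJ
Q2 (latent) = 7.5010 * 226.4670 = 1698.7290 kJ
Q3 (sensible, liquid) = 7.5010 * 3.4650 * 89.4030 = 2323.6702 kJ
Q_total = 4103.3682 kJ

4103.3682 kJ


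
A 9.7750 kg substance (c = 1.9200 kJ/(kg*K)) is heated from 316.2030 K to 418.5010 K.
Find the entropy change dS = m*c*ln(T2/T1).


T2/T1 = 1.3235
ln(T2/T1) = 0.2803
dS = 9.7750 * 1.9200 * 0.2803 = 5.2606 kJ/K

5.2606 kJ/K


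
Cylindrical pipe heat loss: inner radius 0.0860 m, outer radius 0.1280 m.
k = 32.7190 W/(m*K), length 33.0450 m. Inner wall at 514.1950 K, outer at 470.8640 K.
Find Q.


dT = 43.3310 K
ln(ro/ri) = 0.3977
Q = 2*pi*32.7190*33.0450*43.3310 / 0.3977 = 740197.0794 W

740197.0794 W


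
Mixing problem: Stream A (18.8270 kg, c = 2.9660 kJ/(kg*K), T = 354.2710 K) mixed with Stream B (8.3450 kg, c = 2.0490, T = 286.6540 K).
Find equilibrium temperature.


num = 24684.2746
den = 72.9398
Tf = 338.4199 K

338.4199 K


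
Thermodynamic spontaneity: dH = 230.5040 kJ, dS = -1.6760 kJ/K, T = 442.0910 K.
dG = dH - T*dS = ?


T*dS = 442.0910 * -1.6760 = -740.9445 kJ
dG = 230.5040 + 740.9445 = 971.4485 kJ (non-spontaneous)

dG = 971.4485 kJ, non-spontaneous


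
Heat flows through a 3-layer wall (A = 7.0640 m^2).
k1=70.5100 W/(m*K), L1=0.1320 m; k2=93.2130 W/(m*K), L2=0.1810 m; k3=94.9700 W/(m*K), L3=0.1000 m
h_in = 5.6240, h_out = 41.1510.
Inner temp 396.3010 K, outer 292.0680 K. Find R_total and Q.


R_conv_in = 1/(5.6240*7.0640) = 0.0252
R_1 = 0.1320/(70.5100*7.0640) = 0.0003
R_2 = 0.1810/(93.2130*7.0640) = 0.0003
R_3 = 0.1000/(94.9700*7.0640) = 0.0001
R_conv_out = 1/(41.1510*7.0640) = 0.0034
R_total = 0.0293 K/W
Q = 104.2330 / 0.0293 = 3557.4100 W

R_total = 0.0293 K/W, Q = 3557.4100 W
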